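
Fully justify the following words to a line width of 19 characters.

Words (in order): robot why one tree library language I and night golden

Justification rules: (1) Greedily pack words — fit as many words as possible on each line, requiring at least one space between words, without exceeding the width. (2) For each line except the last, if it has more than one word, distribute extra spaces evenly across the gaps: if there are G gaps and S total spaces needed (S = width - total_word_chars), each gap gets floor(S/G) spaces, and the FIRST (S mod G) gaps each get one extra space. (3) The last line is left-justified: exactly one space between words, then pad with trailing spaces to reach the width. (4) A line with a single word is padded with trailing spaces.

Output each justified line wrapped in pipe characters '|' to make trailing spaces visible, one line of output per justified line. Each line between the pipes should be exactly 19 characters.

Answer: |robot  why one tree|
|library  language I|
|and night golden   |

Derivation:
Line 1: ['robot', 'why', 'one', 'tree'] (min_width=18, slack=1)
Line 2: ['library', 'language', 'I'] (min_width=18, slack=1)
Line 3: ['and', 'night', 'golden'] (min_width=16, slack=3)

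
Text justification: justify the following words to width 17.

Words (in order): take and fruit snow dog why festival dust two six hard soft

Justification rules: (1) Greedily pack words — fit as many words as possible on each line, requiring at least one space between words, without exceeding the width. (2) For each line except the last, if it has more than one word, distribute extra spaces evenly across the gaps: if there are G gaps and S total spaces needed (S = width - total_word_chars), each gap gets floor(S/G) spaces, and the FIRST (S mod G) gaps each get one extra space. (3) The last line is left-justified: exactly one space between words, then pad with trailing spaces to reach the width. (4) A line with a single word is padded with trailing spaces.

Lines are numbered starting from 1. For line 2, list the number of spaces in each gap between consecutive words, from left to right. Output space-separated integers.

Line 1: ['take', 'and', 'fruit'] (min_width=14, slack=3)
Line 2: ['snow', 'dog', 'why'] (min_width=12, slack=5)
Line 3: ['festival', 'dust', 'two'] (min_width=17, slack=0)
Line 4: ['six', 'hard', 'soft'] (min_width=13, slack=4)

Answer: 4 3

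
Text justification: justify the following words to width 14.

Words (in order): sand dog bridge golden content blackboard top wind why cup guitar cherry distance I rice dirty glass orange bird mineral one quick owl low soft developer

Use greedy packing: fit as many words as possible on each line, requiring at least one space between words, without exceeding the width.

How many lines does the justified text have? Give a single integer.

Line 1: ['sand', 'dog'] (min_width=8, slack=6)
Line 2: ['bridge', 'golden'] (min_width=13, slack=1)
Line 3: ['content'] (min_width=7, slack=7)
Line 4: ['blackboard', 'top'] (min_width=14, slack=0)
Line 5: ['wind', 'why', 'cup'] (min_width=12, slack=2)
Line 6: ['guitar', 'cherry'] (min_width=13, slack=1)
Line 7: ['distance', 'I'] (min_width=10, slack=4)
Line 8: ['rice', 'dirty'] (min_width=10, slack=4)
Line 9: ['glass', 'orange'] (min_width=12, slack=2)
Line 10: ['bird', 'mineral'] (min_width=12, slack=2)
Line 11: ['one', 'quick', 'owl'] (min_width=13, slack=1)
Line 12: ['low', 'soft'] (min_width=8, slack=6)
Line 13: ['developer'] (min_width=9, slack=5)
Total lines: 13

Answer: 13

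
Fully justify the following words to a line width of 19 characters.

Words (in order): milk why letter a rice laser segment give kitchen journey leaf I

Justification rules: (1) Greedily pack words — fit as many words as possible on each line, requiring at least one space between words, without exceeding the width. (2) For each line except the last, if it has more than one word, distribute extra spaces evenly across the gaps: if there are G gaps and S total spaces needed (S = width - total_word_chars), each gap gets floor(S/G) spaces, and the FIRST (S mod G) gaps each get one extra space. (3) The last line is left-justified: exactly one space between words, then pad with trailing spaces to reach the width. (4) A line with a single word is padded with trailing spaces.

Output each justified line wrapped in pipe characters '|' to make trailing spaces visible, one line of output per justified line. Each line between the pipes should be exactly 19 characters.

Answer: |milk  why  letter a|
|rice  laser segment|
|give        kitchen|
|journey leaf I     |

Derivation:
Line 1: ['milk', 'why', 'letter', 'a'] (min_width=17, slack=2)
Line 2: ['rice', 'laser', 'segment'] (min_width=18, slack=1)
Line 3: ['give', 'kitchen'] (min_width=12, slack=7)
Line 4: ['journey', 'leaf', 'I'] (min_width=14, slack=5)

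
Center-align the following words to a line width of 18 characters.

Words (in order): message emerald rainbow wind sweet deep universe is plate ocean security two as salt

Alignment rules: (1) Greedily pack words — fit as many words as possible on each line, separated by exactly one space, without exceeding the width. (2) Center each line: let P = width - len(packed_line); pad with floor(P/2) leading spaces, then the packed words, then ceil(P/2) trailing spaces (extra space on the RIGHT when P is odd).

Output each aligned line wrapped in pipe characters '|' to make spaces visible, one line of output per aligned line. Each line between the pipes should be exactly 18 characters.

Answer: | message emerald  |
|rainbow wind sweet|
| deep universe is |
|   plate ocean    |
| security two as  |
|       salt       |

Derivation:
Line 1: ['message', 'emerald'] (min_width=15, slack=3)
Line 2: ['rainbow', 'wind', 'sweet'] (min_width=18, slack=0)
Line 3: ['deep', 'universe', 'is'] (min_width=16, slack=2)
Line 4: ['plate', 'ocean'] (min_width=11, slack=7)
Line 5: ['security', 'two', 'as'] (min_width=15, slack=3)
Line 6: ['salt'] (min_width=4, slack=14)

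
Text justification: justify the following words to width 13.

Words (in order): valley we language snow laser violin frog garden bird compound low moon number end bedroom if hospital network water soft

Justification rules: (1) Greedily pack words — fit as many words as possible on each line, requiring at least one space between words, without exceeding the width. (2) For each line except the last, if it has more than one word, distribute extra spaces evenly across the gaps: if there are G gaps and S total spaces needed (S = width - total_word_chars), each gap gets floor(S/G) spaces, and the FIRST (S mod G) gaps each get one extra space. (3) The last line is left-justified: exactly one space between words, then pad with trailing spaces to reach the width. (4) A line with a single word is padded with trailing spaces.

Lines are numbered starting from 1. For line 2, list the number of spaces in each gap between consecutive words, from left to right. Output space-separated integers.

Line 1: ['valley', 'we'] (min_width=9, slack=4)
Line 2: ['language', 'snow'] (min_width=13, slack=0)
Line 3: ['laser', 'violin'] (min_width=12, slack=1)
Line 4: ['frog', 'garden'] (min_width=11, slack=2)
Line 5: ['bird', 'compound'] (min_width=13, slack=0)
Line 6: ['low', 'moon'] (min_width=8, slack=5)
Line 7: ['number', 'end'] (min_width=10, slack=3)
Line 8: ['bedroom', 'if'] (min_width=10, slack=3)
Line 9: ['hospital'] (min_width=8, slack=5)
Line 10: ['network', 'water'] (min_width=13, slack=0)
Line 11: ['soft'] (min_width=4, slack=9)

Answer: 1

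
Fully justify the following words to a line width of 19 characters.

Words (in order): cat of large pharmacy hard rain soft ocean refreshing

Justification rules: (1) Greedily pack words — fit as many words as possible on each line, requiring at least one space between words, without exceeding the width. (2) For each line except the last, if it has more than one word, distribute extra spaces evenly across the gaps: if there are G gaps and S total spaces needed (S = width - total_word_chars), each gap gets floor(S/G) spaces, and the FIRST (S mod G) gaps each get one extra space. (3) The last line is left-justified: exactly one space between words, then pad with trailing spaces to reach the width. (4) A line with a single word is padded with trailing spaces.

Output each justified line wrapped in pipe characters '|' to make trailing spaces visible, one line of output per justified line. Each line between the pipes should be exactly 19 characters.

Line 1: ['cat', 'of', 'large'] (min_width=12, slack=7)
Line 2: ['pharmacy', 'hard', 'rain'] (min_width=18, slack=1)
Line 3: ['soft', 'ocean'] (min_width=10, slack=9)
Line 4: ['refreshing'] (min_width=10, slack=9)

Answer: |cat     of    large|
|pharmacy  hard rain|
|soft          ocean|
|refreshing         |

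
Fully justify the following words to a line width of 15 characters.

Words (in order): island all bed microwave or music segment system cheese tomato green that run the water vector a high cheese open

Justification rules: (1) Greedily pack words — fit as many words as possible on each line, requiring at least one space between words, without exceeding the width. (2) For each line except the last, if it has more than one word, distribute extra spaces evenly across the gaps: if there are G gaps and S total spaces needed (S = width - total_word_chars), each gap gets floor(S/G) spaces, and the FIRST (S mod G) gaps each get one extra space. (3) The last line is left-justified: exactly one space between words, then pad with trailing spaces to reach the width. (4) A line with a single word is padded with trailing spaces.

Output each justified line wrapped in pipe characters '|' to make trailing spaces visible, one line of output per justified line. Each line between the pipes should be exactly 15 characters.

Line 1: ['island', 'all', 'bed'] (min_width=14, slack=1)
Line 2: ['microwave', 'or'] (min_width=12, slack=3)
Line 3: ['music', 'segment'] (min_width=13, slack=2)
Line 4: ['system', 'cheese'] (min_width=13, slack=2)
Line 5: ['tomato', 'green'] (min_width=12, slack=3)
Line 6: ['that', 'run', 'the'] (min_width=12, slack=3)
Line 7: ['water', 'vector', 'a'] (min_width=14, slack=1)
Line 8: ['high', 'cheese'] (min_width=11, slack=4)
Line 9: ['open'] (min_width=4, slack=11)

Answer: |island  all bed|
|microwave    or|
|music   segment|
|system   cheese|
|tomato    green|
|that   run  the|
|water  vector a|
|high     cheese|
|open           |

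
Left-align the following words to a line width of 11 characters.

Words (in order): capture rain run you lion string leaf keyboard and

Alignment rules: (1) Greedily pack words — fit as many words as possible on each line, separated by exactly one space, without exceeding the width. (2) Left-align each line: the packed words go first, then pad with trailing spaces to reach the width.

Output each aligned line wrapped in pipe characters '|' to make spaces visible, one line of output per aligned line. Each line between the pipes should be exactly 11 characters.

Answer: |capture    |
|rain run   |
|you lion   |
|string leaf|
|keyboard   |
|and        |

Derivation:
Line 1: ['capture'] (min_width=7, slack=4)
Line 2: ['rain', 'run'] (min_width=8, slack=3)
Line 3: ['you', 'lion'] (min_width=8, slack=3)
Line 4: ['string', 'leaf'] (min_width=11, slack=0)
Line 5: ['keyboard'] (min_width=8, slack=3)
Line 6: ['and'] (min_width=3, slack=8)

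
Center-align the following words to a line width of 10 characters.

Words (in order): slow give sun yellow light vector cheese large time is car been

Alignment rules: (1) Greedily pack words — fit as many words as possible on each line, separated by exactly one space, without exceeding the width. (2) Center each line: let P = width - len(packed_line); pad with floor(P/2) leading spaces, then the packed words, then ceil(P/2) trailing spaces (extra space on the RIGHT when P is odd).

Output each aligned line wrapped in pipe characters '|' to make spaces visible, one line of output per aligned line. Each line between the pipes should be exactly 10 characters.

Line 1: ['slow', 'give'] (min_width=9, slack=1)
Line 2: ['sun', 'yellow'] (min_width=10, slack=0)
Line 3: ['light'] (min_width=5, slack=5)
Line 4: ['vector'] (min_width=6, slack=4)
Line 5: ['cheese'] (min_width=6, slack=4)
Line 6: ['large', 'time'] (min_width=10, slack=0)
Line 7: ['is', 'car'] (min_width=6, slack=4)
Line 8: ['been'] (min_width=4, slack=6)

Answer: |slow give |
|sun yellow|
|  light   |
|  vector  |
|  cheese  |
|large time|
|  is car  |
|   been   |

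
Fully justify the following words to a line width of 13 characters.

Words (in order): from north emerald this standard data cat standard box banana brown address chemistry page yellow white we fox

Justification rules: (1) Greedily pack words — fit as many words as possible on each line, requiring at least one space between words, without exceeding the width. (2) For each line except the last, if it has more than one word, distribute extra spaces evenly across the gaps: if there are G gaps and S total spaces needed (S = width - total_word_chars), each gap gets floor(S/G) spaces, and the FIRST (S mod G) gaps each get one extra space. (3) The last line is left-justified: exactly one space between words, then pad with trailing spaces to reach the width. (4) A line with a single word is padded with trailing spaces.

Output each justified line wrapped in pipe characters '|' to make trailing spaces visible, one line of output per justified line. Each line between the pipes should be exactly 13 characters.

Answer: |from    north|
|emerald  this|
|standard data|
|cat  standard|
|box    banana|
|brown address|
|chemistry    |
|page   yellow|
|white we fox |

Derivation:
Line 1: ['from', 'north'] (min_width=10, slack=3)
Line 2: ['emerald', 'this'] (min_width=12, slack=1)
Line 3: ['standard', 'data'] (min_width=13, slack=0)
Line 4: ['cat', 'standard'] (min_width=12, slack=1)
Line 5: ['box', 'banana'] (min_width=10, slack=3)
Line 6: ['brown', 'address'] (min_width=13, slack=0)
Line 7: ['chemistry'] (min_width=9, slack=4)
Line 8: ['page', 'yellow'] (min_width=11, slack=2)
Line 9: ['white', 'we', 'fox'] (min_width=12, slack=1)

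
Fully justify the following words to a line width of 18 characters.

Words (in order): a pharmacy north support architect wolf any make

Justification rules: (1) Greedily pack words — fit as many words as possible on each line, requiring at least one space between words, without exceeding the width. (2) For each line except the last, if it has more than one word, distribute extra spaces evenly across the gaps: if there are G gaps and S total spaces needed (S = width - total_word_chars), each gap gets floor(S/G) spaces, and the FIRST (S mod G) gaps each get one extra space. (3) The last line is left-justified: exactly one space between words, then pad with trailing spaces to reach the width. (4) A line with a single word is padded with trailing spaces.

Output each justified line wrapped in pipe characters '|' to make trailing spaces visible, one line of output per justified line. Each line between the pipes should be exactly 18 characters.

Line 1: ['a', 'pharmacy', 'north'] (min_width=16, slack=2)
Line 2: ['support', 'architect'] (min_width=17, slack=1)
Line 3: ['wolf', 'any', 'make'] (min_width=13, slack=5)

Answer: |a  pharmacy  north|
|support  architect|
|wolf any make     |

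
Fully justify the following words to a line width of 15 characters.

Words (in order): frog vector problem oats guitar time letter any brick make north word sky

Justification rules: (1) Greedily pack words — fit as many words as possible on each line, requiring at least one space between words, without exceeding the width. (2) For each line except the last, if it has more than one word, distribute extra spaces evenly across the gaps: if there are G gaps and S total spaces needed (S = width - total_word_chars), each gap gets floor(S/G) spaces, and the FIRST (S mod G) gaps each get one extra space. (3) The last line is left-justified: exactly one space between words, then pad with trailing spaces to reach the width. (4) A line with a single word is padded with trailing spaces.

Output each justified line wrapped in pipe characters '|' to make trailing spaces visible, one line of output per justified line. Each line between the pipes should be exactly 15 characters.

Answer: |frog     vector|
|problem    oats|
|guitar     time|
|letter      any|
|brick      make|
|north word sky |

Derivation:
Line 1: ['frog', 'vector'] (min_width=11, slack=4)
Line 2: ['problem', 'oats'] (min_width=12, slack=3)
Line 3: ['guitar', 'time'] (min_width=11, slack=4)
Line 4: ['letter', 'any'] (min_width=10, slack=5)
Line 5: ['brick', 'make'] (min_width=10, slack=5)
Line 6: ['north', 'word', 'sky'] (min_width=14, slack=1)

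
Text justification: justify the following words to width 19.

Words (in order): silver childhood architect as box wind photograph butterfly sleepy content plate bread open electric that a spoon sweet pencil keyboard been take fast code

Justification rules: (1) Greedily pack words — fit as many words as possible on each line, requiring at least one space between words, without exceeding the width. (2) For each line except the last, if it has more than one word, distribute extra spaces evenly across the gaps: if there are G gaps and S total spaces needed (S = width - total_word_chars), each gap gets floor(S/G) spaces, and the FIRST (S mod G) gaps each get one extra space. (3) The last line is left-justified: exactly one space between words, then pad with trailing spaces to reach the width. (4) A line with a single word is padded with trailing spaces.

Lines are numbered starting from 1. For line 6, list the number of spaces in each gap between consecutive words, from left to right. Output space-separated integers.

Answer: 2 1

Derivation:
Line 1: ['silver', 'childhood'] (min_width=16, slack=3)
Line 2: ['architect', 'as', 'box'] (min_width=16, slack=3)
Line 3: ['wind', 'photograph'] (min_width=15, slack=4)
Line 4: ['butterfly', 'sleepy'] (min_width=16, slack=3)
Line 5: ['content', 'plate', 'bread'] (min_width=19, slack=0)
Line 6: ['open', 'electric', 'that'] (min_width=18, slack=1)
Line 7: ['a', 'spoon', 'sweet'] (min_width=13, slack=6)
Line 8: ['pencil', 'keyboard'] (min_width=15, slack=4)
Line 9: ['been', 'take', 'fast', 'code'] (min_width=19, slack=0)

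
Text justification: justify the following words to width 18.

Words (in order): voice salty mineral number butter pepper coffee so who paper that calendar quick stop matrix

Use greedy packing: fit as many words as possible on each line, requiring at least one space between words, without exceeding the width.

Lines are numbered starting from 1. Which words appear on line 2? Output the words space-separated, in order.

Line 1: ['voice', 'salty'] (min_width=11, slack=7)
Line 2: ['mineral', 'number'] (min_width=14, slack=4)
Line 3: ['butter', 'pepper'] (min_width=13, slack=5)
Line 4: ['coffee', 'so', 'who'] (min_width=13, slack=5)
Line 5: ['paper', 'that'] (min_width=10, slack=8)
Line 6: ['calendar', 'quick'] (min_width=14, slack=4)
Line 7: ['stop', 'matrix'] (min_width=11, slack=7)

Answer: mineral number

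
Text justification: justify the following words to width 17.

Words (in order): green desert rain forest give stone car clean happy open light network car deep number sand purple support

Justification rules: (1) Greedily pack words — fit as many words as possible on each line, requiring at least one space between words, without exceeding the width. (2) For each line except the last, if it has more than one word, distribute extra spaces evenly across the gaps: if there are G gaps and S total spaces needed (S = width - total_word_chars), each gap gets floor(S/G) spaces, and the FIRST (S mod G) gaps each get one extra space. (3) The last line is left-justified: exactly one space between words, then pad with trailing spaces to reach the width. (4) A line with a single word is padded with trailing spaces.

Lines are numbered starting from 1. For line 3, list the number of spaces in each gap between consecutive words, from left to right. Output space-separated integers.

Answer: 2 2

Derivation:
Line 1: ['green', 'desert', 'rain'] (min_width=17, slack=0)
Line 2: ['forest', 'give', 'stone'] (min_width=17, slack=0)
Line 3: ['car', 'clean', 'happy'] (min_width=15, slack=2)
Line 4: ['open', 'light'] (min_width=10, slack=7)
Line 5: ['network', 'car', 'deep'] (min_width=16, slack=1)
Line 6: ['number', 'sand'] (min_width=11, slack=6)
Line 7: ['purple', 'support'] (min_width=14, slack=3)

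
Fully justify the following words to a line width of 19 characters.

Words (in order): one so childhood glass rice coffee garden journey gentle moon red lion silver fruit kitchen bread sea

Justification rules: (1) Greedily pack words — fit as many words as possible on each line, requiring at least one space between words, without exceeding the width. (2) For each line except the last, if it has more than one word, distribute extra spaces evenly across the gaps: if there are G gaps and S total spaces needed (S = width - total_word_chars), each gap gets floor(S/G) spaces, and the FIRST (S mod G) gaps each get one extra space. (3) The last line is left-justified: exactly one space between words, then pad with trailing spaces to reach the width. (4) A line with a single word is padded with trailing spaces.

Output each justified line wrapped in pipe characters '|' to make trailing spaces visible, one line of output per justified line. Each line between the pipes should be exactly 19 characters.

Answer: |one   so  childhood|
|glass  rice  coffee|
|garden      journey|
|gentle   moon   red|
|lion  silver  fruit|
|kitchen bread sea  |

Derivation:
Line 1: ['one', 'so', 'childhood'] (min_width=16, slack=3)
Line 2: ['glass', 'rice', 'coffee'] (min_width=17, slack=2)
Line 3: ['garden', 'journey'] (min_width=14, slack=5)
Line 4: ['gentle', 'moon', 'red'] (min_width=15, slack=4)
Line 5: ['lion', 'silver', 'fruit'] (min_width=17, slack=2)
Line 6: ['kitchen', 'bread', 'sea'] (min_width=17, slack=2)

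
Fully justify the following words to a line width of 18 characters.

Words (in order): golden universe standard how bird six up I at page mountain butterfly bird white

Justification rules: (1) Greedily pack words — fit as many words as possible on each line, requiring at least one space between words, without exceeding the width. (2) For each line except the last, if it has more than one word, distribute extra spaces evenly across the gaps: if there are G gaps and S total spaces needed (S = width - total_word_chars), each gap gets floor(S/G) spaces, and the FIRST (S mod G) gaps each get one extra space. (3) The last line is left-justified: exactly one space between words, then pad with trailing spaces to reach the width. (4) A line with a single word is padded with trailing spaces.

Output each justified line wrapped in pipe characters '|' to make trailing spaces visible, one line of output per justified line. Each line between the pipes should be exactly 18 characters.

Line 1: ['golden', 'universe'] (min_width=15, slack=3)
Line 2: ['standard', 'how', 'bird'] (min_width=17, slack=1)
Line 3: ['six', 'up', 'I', 'at', 'page'] (min_width=16, slack=2)
Line 4: ['mountain', 'butterfly'] (min_width=18, slack=0)
Line 5: ['bird', 'white'] (min_width=10, slack=8)

Answer: |golden    universe|
|standard  how bird|
|six  up  I at page|
|mountain butterfly|
|bird white        |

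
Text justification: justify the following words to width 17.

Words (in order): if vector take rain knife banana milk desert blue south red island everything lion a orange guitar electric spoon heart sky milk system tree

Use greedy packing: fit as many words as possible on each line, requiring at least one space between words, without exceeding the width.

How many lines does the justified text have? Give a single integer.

Line 1: ['if', 'vector', 'take'] (min_width=14, slack=3)
Line 2: ['rain', 'knife', 'banana'] (min_width=17, slack=0)
Line 3: ['milk', 'desert', 'blue'] (min_width=16, slack=1)
Line 4: ['south', 'red', 'island'] (min_width=16, slack=1)
Line 5: ['everything', 'lion', 'a'] (min_width=17, slack=0)
Line 6: ['orange', 'guitar'] (min_width=13, slack=4)
Line 7: ['electric', 'spoon'] (min_width=14, slack=3)
Line 8: ['heart', 'sky', 'milk'] (min_width=14, slack=3)
Line 9: ['system', 'tree'] (min_width=11, slack=6)
Total lines: 9

Answer: 9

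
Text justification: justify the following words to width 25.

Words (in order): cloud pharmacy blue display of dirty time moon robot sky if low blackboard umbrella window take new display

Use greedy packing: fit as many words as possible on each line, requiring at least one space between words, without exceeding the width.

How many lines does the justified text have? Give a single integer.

Answer: 5

Derivation:
Line 1: ['cloud', 'pharmacy', 'blue'] (min_width=19, slack=6)
Line 2: ['display', 'of', 'dirty', 'time'] (min_width=21, slack=4)
Line 3: ['moon', 'robot', 'sky', 'if', 'low'] (min_width=21, slack=4)
Line 4: ['blackboard', 'umbrella'] (min_width=19, slack=6)
Line 5: ['window', 'take', 'new', 'display'] (min_width=23, slack=2)
Total lines: 5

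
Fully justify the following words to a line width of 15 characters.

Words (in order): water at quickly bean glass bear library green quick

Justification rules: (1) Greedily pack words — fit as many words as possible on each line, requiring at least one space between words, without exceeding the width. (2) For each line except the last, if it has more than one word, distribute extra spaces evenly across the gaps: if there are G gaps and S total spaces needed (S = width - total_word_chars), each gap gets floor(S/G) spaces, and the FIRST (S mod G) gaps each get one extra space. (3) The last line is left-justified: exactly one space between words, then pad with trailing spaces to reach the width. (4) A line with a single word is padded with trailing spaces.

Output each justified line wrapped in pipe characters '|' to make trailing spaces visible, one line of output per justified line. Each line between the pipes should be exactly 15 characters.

Answer: |water        at|
|quickly    bean|
|glass      bear|
|library   green|
|quick          |

Derivation:
Line 1: ['water', 'at'] (min_width=8, slack=7)
Line 2: ['quickly', 'bean'] (min_width=12, slack=3)
Line 3: ['glass', 'bear'] (min_width=10, slack=5)
Line 4: ['library', 'green'] (min_width=13, slack=2)
Line 5: ['quick'] (min_width=5, slack=10)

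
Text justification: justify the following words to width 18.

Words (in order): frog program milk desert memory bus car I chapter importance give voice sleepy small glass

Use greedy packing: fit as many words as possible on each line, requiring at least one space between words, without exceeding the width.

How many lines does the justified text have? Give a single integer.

Line 1: ['frog', 'program', 'milk'] (min_width=17, slack=1)
Line 2: ['desert', 'memory', 'bus'] (min_width=17, slack=1)
Line 3: ['car', 'I', 'chapter'] (min_width=13, slack=5)
Line 4: ['importance', 'give'] (min_width=15, slack=3)
Line 5: ['voice', 'sleepy', 'small'] (min_width=18, slack=0)
Line 6: ['glass'] (min_width=5, slack=13)
Total lines: 6

Answer: 6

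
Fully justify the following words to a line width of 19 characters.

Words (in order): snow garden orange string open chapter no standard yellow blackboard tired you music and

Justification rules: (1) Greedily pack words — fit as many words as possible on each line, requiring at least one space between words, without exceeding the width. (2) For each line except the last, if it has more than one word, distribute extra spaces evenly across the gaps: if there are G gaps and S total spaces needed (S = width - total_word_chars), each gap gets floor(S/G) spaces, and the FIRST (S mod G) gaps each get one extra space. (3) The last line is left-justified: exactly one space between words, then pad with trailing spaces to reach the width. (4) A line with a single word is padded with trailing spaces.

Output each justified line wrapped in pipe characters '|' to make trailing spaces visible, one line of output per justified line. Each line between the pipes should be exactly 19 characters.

Answer: |snow  garden orange|
|string open chapter|
|no  standard yellow|
|blackboard    tired|
|you music and      |

Derivation:
Line 1: ['snow', 'garden', 'orange'] (min_width=18, slack=1)
Line 2: ['string', 'open', 'chapter'] (min_width=19, slack=0)
Line 3: ['no', 'standard', 'yellow'] (min_width=18, slack=1)
Line 4: ['blackboard', 'tired'] (min_width=16, slack=3)
Line 5: ['you', 'music', 'and'] (min_width=13, slack=6)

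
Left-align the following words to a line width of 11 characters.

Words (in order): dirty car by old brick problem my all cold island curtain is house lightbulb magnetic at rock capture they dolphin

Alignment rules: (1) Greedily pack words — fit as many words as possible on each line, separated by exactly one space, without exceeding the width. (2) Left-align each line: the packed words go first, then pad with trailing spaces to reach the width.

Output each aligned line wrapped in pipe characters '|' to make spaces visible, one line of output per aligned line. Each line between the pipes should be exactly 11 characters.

Line 1: ['dirty', 'car'] (min_width=9, slack=2)
Line 2: ['by', 'old'] (min_width=6, slack=5)
Line 3: ['brick'] (min_width=5, slack=6)
Line 4: ['problem', 'my'] (min_width=10, slack=1)
Line 5: ['all', 'cold'] (min_width=8, slack=3)
Line 6: ['island'] (min_width=6, slack=5)
Line 7: ['curtain', 'is'] (min_width=10, slack=1)
Line 8: ['house'] (min_width=5, slack=6)
Line 9: ['lightbulb'] (min_width=9, slack=2)
Line 10: ['magnetic', 'at'] (min_width=11, slack=0)
Line 11: ['rock'] (min_width=4, slack=7)
Line 12: ['capture'] (min_width=7, slack=4)
Line 13: ['they'] (min_width=4, slack=7)
Line 14: ['dolphin'] (min_width=7, slack=4)

Answer: |dirty car  |
|by old     |
|brick      |
|problem my |
|all cold   |
|island     |
|curtain is |
|house      |
|lightbulb  |
|magnetic at|
|rock       |
|capture    |
|they       |
|dolphin    |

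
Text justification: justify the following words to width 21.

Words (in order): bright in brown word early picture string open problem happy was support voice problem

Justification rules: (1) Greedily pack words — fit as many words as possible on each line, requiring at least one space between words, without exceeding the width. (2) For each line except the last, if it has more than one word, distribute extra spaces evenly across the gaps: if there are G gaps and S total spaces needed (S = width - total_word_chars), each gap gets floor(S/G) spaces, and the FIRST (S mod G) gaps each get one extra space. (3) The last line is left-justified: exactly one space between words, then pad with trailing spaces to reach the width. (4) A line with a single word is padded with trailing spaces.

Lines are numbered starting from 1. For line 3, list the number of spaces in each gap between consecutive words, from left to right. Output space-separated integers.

Answer: 3 2

Derivation:
Line 1: ['bright', 'in', 'brown', 'word'] (min_width=20, slack=1)
Line 2: ['early', 'picture', 'string'] (min_width=20, slack=1)
Line 3: ['open', 'problem', 'happy'] (min_width=18, slack=3)
Line 4: ['was', 'support', 'voice'] (min_width=17, slack=4)
Line 5: ['problem'] (min_width=7, slack=14)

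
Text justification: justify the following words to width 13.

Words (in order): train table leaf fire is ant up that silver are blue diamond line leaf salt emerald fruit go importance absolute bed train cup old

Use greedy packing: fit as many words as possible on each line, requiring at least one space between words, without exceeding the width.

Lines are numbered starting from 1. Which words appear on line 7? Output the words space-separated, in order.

Line 1: ['train', 'table'] (min_width=11, slack=2)
Line 2: ['leaf', 'fire', 'is'] (min_width=12, slack=1)
Line 3: ['ant', 'up', 'that'] (min_width=11, slack=2)
Line 4: ['silver', 'are'] (min_width=10, slack=3)
Line 5: ['blue', 'diamond'] (min_width=12, slack=1)
Line 6: ['line', 'leaf'] (min_width=9, slack=4)
Line 7: ['salt', 'emerald'] (min_width=12, slack=1)
Line 8: ['fruit', 'go'] (min_width=8, slack=5)
Line 9: ['importance'] (min_width=10, slack=3)
Line 10: ['absolute', 'bed'] (min_width=12, slack=1)
Line 11: ['train', 'cup', 'old'] (min_width=13, slack=0)

Answer: salt emerald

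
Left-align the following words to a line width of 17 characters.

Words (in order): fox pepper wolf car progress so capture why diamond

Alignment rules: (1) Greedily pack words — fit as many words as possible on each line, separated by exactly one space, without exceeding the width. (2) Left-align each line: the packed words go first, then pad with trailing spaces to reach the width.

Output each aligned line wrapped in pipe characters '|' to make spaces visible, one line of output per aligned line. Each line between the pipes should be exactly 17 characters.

Answer: |fox pepper wolf  |
|car progress so  |
|capture why      |
|diamond          |

Derivation:
Line 1: ['fox', 'pepper', 'wolf'] (min_width=15, slack=2)
Line 2: ['car', 'progress', 'so'] (min_width=15, slack=2)
Line 3: ['capture', 'why'] (min_width=11, slack=6)
Line 4: ['diamond'] (min_width=7, slack=10)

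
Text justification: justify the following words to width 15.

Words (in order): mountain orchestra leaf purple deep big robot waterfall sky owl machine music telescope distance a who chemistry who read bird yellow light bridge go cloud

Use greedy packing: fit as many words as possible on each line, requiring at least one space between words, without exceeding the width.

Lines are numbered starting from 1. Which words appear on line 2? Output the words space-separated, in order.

Answer: orchestra leaf

Derivation:
Line 1: ['mountain'] (min_width=8, slack=7)
Line 2: ['orchestra', 'leaf'] (min_width=14, slack=1)
Line 3: ['purple', 'deep', 'big'] (min_width=15, slack=0)
Line 4: ['robot', 'waterfall'] (min_width=15, slack=0)
Line 5: ['sky', 'owl', 'machine'] (min_width=15, slack=0)
Line 6: ['music', 'telescope'] (min_width=15, slack=0)
Line 7: ['distance', 'a', 'who'] (min_width=14, slack=1)
Line 8: ['chemistry', 'who'] (min_width=13, slack=2)
Line 9: ['read', 'bird'] (min_width=9, slack=6)
Line 10: ['yellow', 'light'] (min_width=12, slack=3)
Line 11: ['bridge', 'go', 'cloud'] (min_width=15, slack=0)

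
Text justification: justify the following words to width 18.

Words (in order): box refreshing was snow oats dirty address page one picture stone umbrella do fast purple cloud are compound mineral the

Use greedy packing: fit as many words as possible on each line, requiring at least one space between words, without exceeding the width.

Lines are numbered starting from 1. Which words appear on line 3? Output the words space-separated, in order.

Line 1: ['box', 'refreshing', 'was'] (min_width=18, slack=0)
Line 2: ['snow', 'oats', 'dirty'] (min_width=15, slack=3)
Line 3: ['address', 'page', 'one'] (min_width=16, slack=2)
Line 4: ['picture', 'stone'] (min_width=13, slack=5)
Line 5: ['umbrella', 'do', 'fast'] (min_width=16, slack=2)
Line 6: ['purple', 'cloud', 'are'] (min_width=16, slack=2)
Line 7: ['compound', 'mineral'] (min_width=16, slack=2)
Line 8: ['the'] (min_width=3, slack=15)

Answer: address page one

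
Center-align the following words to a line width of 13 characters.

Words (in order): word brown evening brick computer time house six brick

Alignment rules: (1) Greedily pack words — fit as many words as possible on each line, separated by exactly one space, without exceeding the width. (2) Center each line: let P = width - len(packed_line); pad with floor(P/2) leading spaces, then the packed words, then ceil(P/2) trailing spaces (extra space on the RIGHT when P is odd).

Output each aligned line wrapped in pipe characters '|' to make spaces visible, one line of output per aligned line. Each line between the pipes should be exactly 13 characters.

Line 1: ['word', 'brown'] (min_width=10, slack=3)
Line 2: ['evening', 'brick'] (min_width=13, slack=0)
Line 3: ['computer', 'time'] (min_width=13, slack=0)
Line 4: ['house', 'six'] (min_width=9, slack=4)
Line 5: ['brick'] (min_width=5, slack=8)

Answer: | word brown  |
|evening brick|
|computer time|
|  house six  |
|    brick    |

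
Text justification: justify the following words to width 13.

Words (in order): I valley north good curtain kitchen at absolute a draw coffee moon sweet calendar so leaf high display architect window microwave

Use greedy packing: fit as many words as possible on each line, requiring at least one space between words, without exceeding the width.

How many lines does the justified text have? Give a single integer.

Line 1: ['I', 'valley'] (min_width=8, slack=5)
Line 2: ['north', 'good'] (min_width=10, slack=3)
Line 3: ['curtain'] (min_width=7, slack=6)
Line 4: ['kitchen', 'at'] (min_width=10, slack=3)
Line 5: ['absolute', 'a'] (min_width=10, slack=3)
Line 6: ['draw', 'coffee'] (min_width=11, slack=2)
Line 7: ['moon', 'sweet'] (min_width=10, slack=3)
Line 8: ['calendar', 'so'] (min_width=11, slack=2)
Line 9: ['leaf', 'high'] (min_width=9, slack=4)
Line 10: ['display'] (min_width=7, slack=6)
Line 11: ['architect'] (min_width=9, slack=4)
Line 12: ['window'] (min_width=6, slack=7)
Line 13: ['microwave'] (min_width=9, slack=4)
Total lines: 13

Answer: 13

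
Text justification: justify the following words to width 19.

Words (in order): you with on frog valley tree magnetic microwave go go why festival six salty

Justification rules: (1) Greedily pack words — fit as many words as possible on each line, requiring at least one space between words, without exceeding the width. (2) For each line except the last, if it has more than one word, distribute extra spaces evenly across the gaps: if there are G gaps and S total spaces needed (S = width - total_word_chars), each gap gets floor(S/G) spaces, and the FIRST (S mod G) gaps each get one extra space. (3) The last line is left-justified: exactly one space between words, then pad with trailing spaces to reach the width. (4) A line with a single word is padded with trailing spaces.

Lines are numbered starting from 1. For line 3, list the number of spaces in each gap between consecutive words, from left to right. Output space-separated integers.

Line 1: ['you', 'with', 'on', 'frog'] (min_width=16, slack=3)
Line 2: ['valley', 'tree'] (min_width=11, slack=8)
Line 3: ['magnetic', 'microwave'] (min_width=18, slack=1)
Line 4: ['go', 'go', 'why', 'festival'] (min_width=18, slack=1)
Line 5: ['six', 'salty'] (min_width=9, slack=10)

Answer: 2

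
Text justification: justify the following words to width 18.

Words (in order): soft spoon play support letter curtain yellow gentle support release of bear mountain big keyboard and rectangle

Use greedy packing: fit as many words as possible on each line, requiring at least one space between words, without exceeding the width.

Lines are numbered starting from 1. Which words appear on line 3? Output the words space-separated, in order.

Answer: curtain yellow

Derivation:
Line 1: ['soft', 'spoon', 'play'] (min_width=15, slack=3)
Line 2: ['support', 'letter'] (min_width=14, slack=4)
Line 3: ['curtain', 'yellow'] (min_width=14, slack=4)
Line 4: ['gentle', 'support'] (min_width=14, slack=4)
Line 5: ['release', 'of', 'bear'] (min_width=15, slack=3)
Line 6: ['mountain', 'big'] (min_width=12, slack=6)
Line 7: ['keyboard', 'and'] (min_width=12, slack=6)
Line 8: ['rectangle'] (min_width=9, slack=9)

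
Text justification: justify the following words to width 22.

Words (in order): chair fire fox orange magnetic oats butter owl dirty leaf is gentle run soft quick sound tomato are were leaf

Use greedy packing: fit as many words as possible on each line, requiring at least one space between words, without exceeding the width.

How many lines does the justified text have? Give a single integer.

Answer: 6

Derivation:
Line 1: ['chair', 'fire', 'fox', 'orange'] (min_width=21, slack=1)
Line 2: ['magnetic', 'oats', 'butter'] (min_width=20, slack=2)
Line 3: ['owl', 'dirty', 'leaf', 'is'] (min_width=17, slack=5)
Line 4: ['gentle', 'run', 'soft', 'quick'] (min_width=21, slack=1)
Line 5: ['sound', 'tomato', 'are', 'were'] (min_width=21, slack=1)
Line 6: ['leaf'] (min_width=4, slack=18)
Total lines: 6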